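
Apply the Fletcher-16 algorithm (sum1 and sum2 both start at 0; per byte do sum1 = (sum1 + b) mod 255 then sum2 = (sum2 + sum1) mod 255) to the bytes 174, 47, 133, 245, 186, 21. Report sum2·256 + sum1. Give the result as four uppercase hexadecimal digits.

8629

Running sums (mod 255):
  after byte 0 (174): sum1=174, sum2=174
  after byte 1 (47): sum1=221, sum2=140
  after byte 2 (133): sum1=99, sum2=239
  after byte 3 (245): sum1=89, sum2=73
  after byte 4 (186): sum1=20, sum2=93
  after byte 5 (21): sum1=41, sum2=134
Checksum = sum2·256 + sum1 = 134·256 + 41 = 34345 = 0x8629.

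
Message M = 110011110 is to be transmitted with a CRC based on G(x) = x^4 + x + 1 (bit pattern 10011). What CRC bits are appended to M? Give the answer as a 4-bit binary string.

Append 4 zeros: 1100111100000. Divide by 10011 (XOR where the leading bit is 1):
  pos 0: 11001 XOR 10011 = 01010
  pos 1: 10101 XOR 10011 = 00110
  pos 3: 11011 XOR 10011 = 01000
  pos 4: 10000 XOR 10011 = 00011
  pos 7: 11000 XOR 10011 = 01011
  pos 8: 10110 XOR 10011 = 00101
Remainder (last 4 bits) = 0101. This is the CRC / FCS.

0101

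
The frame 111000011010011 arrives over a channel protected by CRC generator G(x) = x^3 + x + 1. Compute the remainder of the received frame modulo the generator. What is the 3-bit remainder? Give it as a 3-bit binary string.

010

Modulo-2 division of 111000011010011 by 1011:
  pos 0: 1110 XOR 1011 = 0101
  pos 1: 1010 XOR 1011 = 0001
  pos 4: 1001 XOR 1011 = 0010
  pos 6: 1010 XOR 1011 = 0001
  pos 9: 1100 XOR 1011 = 0111
  pos 10: 1111 XOR 1011 = 0100
  pos 11: 1001 XOR 1011 = 0010
Remainder = 010 (nonzero — an error is detected).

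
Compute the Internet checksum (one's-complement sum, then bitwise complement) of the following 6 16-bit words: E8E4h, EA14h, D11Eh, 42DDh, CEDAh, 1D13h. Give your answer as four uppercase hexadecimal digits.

One's-complement addition (fold any carry out of bit 15 back into bit 0):
  0xE8E4 + 0xEA14 = 0x1D2F8 → wrap carry → 0xD2F9
  0xD2F9 + 0xD11E = 0x1A417 → wrap carry → 0xA418
  0xA418 + 0x42DD = 0x0E6F5
  0xE6F5 + 0xCEDA = 0x1B5CF → wrap carry → 0xB5D0
  0xB5D0 + 0x1D13 = 0x0D2E3
One's-complement sum = 0xD2E3.
Checksum = ~0xD2E3 & 0xFFFF = 0x2D1C.

2D1C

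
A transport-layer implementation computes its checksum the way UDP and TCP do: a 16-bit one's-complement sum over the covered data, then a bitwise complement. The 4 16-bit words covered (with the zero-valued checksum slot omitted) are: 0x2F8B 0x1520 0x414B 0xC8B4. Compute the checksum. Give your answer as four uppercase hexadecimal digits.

One's-complement addition (fold any carry out of bit 15 back into bit 0):
  0x2F8B + 0x1520 = 0x044AB
  0x44AB + 0x414B = 0x085F6
  0x85F6 + 0xC8B4 = 0x14EAA → wrap carry → 0x4EAB
One's-complement sum = 0x4EAB.
Checksum = ~0x4EAB & 0xFFFF = 0xB154.

B154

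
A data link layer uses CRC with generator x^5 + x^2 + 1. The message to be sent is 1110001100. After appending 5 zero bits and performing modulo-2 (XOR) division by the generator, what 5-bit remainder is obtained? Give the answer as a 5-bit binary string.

Append 5 zeros: 111000110000000. Divide by 100101 (XOR where the leading bit is 1):
  pos 0: 111000 XOR 100101 = 011101
  pos 1: 111011 XOR 100101 = 011110
  pos 2: 111101 XOR 100101 = 011000
  pos 3: 110000 XOR 100101 = 010101
  pos 4: 101010 XOR 100101 = 001111
  pos 6: 111100 XOR 100101 = 011001
  pos 7: 110010 XOR 100101 = 010111
  pos 8: 101110 XOR 100101 = 001011
Remainder (last 5 bits) = 10110. This is the CRC / FCS.

10110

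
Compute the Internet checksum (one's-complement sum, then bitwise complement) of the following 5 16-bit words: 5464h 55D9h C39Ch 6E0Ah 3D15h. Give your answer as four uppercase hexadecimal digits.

E705

One's-complement addition (fold any carry out of bit 15 back into bit 0):
  0x5464 + 0x55D9 = 0x0AA3D
  0xAA3D + 0xC39C = 0x16DD9 → wrap carry → 0x6DDA
  0x6DDA + 0x6E0A = 0x0DBE4
  0xDBE4 + 0x3D15 = 0x118F9 → wrap carry → 0x18FA
One's-complement sum = 0x18FA.
Checksum = ~0x18FA & 0xFFFF = 0xE705.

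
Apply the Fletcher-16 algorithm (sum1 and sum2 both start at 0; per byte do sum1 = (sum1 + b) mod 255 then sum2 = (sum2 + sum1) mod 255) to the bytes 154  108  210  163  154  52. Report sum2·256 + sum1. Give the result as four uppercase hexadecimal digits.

5D4C

Running sums (mod 255):
  after byte 0 (154): sum1=154, sum2=154
  after byte 1 (108): sum1=7, sum2=161
  after byte 2 (210): sum1=217, sum2=123
  after byte 3 (163): sum1=125, sum2=248
  after byte 4 (154): sum1=24, sum2=17
  after byte 5 (52): sum1=76, sum2=93
Checksum = sum2·256 + sum1 = 93·256 + 76 = 23884 = 0x5D4C.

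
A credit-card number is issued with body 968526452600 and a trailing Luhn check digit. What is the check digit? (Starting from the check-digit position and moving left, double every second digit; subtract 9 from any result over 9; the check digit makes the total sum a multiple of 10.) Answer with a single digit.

Partial digits right→left: 0 0 6 2 5 4 6 2 5 8 6 9
Double every second digit counting from the check-digit position (so the 1st, 3rd, 5th, ... of the partial from the right).
  doubled (with −9 where >9): 0 3 1 3 1 3 → sum 11
  kept as-is: 0 2 4 2 8 9 → sum 25
Total = 11 + 25 = 36.
Check digit = (10 − (36 mod 10)) mod 10 = 4.

4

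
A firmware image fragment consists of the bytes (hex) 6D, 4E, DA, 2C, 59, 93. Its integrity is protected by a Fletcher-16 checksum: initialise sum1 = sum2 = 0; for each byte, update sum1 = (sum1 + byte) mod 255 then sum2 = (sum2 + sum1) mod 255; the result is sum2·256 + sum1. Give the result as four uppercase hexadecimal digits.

Running sums (mod 255):
  after byte 0 (6D): sum1=109, sum2=109
  after byte 1 (4E): sum1=187, sum2=41
  after byte 2 (DA): sum1=150, sum2=191
  after byte 3 (2C): sum1=194, sum2=130
  after byte 4 (59): sum1=28, sum2=158
  after byte 5 (93): sum1=175, sum2=78
Checksum = sum2·256 + sum1 = 78·256 + 175 = 20143 = 0x4EAF.

4EAF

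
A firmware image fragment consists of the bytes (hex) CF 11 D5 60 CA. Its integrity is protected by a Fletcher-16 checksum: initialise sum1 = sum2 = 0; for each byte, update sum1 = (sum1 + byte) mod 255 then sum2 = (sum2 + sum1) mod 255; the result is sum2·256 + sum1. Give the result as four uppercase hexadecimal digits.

60E1

Running sums (mod 255):
  after byte 0 (CF): sum1=207, sum2=207
  after byte 1 (11): sum1=224, sum2=176
  after byte 2 (D5): sum1=182, sum2=103
  after byte 3 (60): sum1=23, sum2=126
  after byte 4 (CA): sum1=225, sum2=96
Checksum = sum2·256 + sum1 = 96·256 + 225 = 24801 = 0x60E1.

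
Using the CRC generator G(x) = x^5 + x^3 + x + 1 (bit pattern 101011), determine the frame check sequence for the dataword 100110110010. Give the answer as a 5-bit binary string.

Append 5 zeros: 10011011001000000. Divide by 101011 (XOR where the leading bit is 1):
  pos 0: 100110 XOR 101011 = 001101
  pos 2: 110111 XOR 101011 = 011100
  pos 3: 111000 XOR 101011 = 010011
  pos 4: 100110 XOR 101011 = 001101
  pos 6: 110110 XOR 101011 = 011101
  pos 7: 111010 XOR 101011 = 010001
  pos 8: 100010 XOR 101011 = 001001
  pos 10: 100100 XOR 101011 = 001111
Remainder (last 5 bits) = 11110. This is the CRC / FCS.

11110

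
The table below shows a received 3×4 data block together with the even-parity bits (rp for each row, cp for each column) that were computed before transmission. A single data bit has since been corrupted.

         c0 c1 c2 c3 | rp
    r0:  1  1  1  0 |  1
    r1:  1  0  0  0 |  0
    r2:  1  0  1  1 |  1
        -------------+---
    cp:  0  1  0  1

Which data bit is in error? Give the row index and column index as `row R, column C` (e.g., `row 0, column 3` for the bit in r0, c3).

row 1, column 0

Recompute each row's even parity and compare to rp:
  r0: data parity 1, sent rp 1 → ok
  r1: data parity 1, sent rp 0 → mismatch
  r2: data parity 1, sent rp 1 → ok
Recompute each column's even parity and compare to cp:
  c0: data parity 1, sent cp 0 → mismatch
  c1: data parity 1, sent cp 1 → ok
  c2: data parity 0, sent cp 0 → ok
  c3: data parity 1, sent cp 1 → ok
Exactly one row (r1) and one column (c0) fail → the flipped bit is at their intersection.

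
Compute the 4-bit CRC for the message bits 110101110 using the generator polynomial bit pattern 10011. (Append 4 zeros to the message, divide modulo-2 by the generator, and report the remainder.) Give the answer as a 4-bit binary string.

1010

Append 4 zeros: 1101011100000. Divide by 10011 (XOR where the leading bit is 1):
  pos 0: 11010 XOR 10011 = 01001
  pos 1: 10011 XOR 10011 = 00000
  pos 6: 11000 XOR 10011 = 01011
  pos 7: 10110 XOR 10011 = 00101
Remainder (last 4 bits) = 1010. This is the CRC / FCS.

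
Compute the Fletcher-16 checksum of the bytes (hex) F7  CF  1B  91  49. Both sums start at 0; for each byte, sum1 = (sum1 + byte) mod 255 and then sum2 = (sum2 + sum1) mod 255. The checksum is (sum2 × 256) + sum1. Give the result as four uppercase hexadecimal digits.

Running sums (mod 255):
  after byte 0 (F7): sum1=247, sum2=247
  after byte 1 (CF): sum1=199, sum2=191
  after byte 2 (1B): sum1=226, sum2=162
  after byte 3 (91): sum1=116, sum2=23
  after byte 4 (49): sum1=189, sum2=212
Checksum = sum2·256 + sum1 = 212·256 + 189 = 54461 = 0xD4BD.

D4BD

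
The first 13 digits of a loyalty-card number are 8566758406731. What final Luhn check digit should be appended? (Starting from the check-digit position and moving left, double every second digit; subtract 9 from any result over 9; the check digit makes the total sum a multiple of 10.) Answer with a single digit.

Partial digits right→left: 1 3 7 6 0 4 8 5 7 6 6 5 8
Double every second digit counting from the check-digit position (so the 1st, 3rd, 5th, ... of the partial from the right).
  doubled (with −9 where >9): 2 5 0 7 5 3 7 → sum 29
  kept as-is: 3 6 4 5 6 5 → sum 29
Total = 29 + 29 = 58.
Check digit = (10 − (58 mod 10)) mod 10 = 2.

2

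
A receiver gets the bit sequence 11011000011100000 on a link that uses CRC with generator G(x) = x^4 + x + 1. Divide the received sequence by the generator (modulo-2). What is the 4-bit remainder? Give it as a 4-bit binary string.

0000

Modulo-2 division of 11011000011100000 by 10011:
  pos 0: 11011 XOR 10011 = 01000
  pos 1: 10000 XOR 10011 = 00011
  pos 4: 11000 XOR 10011 = 01011
  pos 5: 10111 XOR 10011 = 00100
  pos 7: 10011 XOR 10011 = 00000
Remainder = 0000 (zero — the frame passes the CRC check).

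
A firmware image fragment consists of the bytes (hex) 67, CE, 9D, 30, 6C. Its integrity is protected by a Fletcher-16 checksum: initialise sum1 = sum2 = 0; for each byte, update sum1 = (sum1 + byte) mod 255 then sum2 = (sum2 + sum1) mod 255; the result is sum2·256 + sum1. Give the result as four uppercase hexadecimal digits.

E570

Running sums (mod 255):
  after byte 0 (67): sum1=103, sum2=103
  after byte 1 (CE): sum1=54, sum2=157
  after byte 2 (9D): sum1=211, sum2=113
  after byte 3 (30): sum1=4, sum2=117
  after byte 4 (6C): sum1=112, sum2=229
Checksum = sum2·256 + sum1 = 229·256 + 112 = 58736 = 0xE570.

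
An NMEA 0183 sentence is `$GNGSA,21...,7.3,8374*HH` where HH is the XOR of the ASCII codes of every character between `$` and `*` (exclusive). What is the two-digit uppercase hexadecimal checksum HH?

7F

XOR the ASCII codes of the payload characters:
  'G' = 0x47 → acc = 0x47
  'N' = 0x4E → acc = 0x09
  'G' = 0x47 → acc = 0x4E
  'S' = 0x53 → acc = 0x1D
  'A' = 0x41 → acc = 0x5C
  ',' = 0x2C → acc = 0x70
  '2' = 0x32 → acc = 0x42
  '1' = 0x31 → acc = 0x73
  '.' = 0x2E → acc = 0x5D
  '.' = 0x2E → acc = 0x73
  '.' = 0x2E → acc = 0x5D
  ',' = 0x2C → acc = 0x71
  '7' = 0x37 → acc = 0x46
  '.' = 0x2E → acc = 0x68
  '3' = 0x33 → acc = 0x5B
  ',' = 0x2C → acc = 0x77
  '8' = 0x38 → acc = 0x4F
  '3' = 0x33 → acc = 0x7C
  '7' = 0x37 → acc = 0x4B
  '4' = 0x34 → acc = 0x7F
Checksum = 0x7F.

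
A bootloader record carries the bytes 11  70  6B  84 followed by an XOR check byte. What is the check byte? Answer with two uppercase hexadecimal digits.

8E

XOR the bytes together:
  start with 0x11
  0x11 ⊕ 0x70 = 0x61
  0x61 ⊕ 0x6B = 0x0A
  0x0A ⊕ 0x84 = 0x8E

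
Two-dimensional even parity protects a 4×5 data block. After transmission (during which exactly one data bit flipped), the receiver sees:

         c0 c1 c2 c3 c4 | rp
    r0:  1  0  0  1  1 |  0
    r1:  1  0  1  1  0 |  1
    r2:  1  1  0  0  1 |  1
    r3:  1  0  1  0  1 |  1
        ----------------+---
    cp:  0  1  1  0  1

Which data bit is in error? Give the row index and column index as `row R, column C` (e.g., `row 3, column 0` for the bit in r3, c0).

Recompute each row's even parity and compare to rp:
  r0: data parity 1, sent rp 0 → mismatch
  r1: data parity 1, sent rp 1 → ok
  r2: data parity 1, sent rp 1 → ok
  r3: data parity 1, sent rp 1 → ok
Recompute each column's even parity and compare to cp:
  c0: data parity 0, sent cp 0 → ok
  c1: data parity 1, sent cp 1 → ok
  c2: data parity 0, sent cp 1 → mismatch
  c3: data parity 0, sent cp 0 → ok
  c4: data parity 1, sent cp 1 → ok
Exactly one row (r0) and one column (c2) fail → the flipped bit is at their intersection.

row 0, column 2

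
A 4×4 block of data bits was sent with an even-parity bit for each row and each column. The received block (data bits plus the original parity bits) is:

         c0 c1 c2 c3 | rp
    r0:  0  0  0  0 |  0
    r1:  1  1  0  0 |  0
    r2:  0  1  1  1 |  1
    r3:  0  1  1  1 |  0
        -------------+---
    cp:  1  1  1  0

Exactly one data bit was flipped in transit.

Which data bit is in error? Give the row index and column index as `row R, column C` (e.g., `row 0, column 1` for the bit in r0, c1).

row 3, column 2

Recompute each row's even parity and compare to rp:
  r0: data parity 0, sent rp 0 → ok
  r1: data parity 0, sent rp 0 → ok
  r2: data parity 1, sent rp 1 → ok
  r3: data parity 1, sent rp 0 → mismatch
Recompute each column's even parity and compare to cp:
  c0: data parity 1, sent cp 1 → ok
  c1: data parity 1, sent cp 1 → ok
  c2: data parity 0, sent cp 1 → mismatch
  c3: data parity 0, sent cp 0 → ok
Exactly one row (r3) and one column (c2) fail → the flipped bit is at their intersection.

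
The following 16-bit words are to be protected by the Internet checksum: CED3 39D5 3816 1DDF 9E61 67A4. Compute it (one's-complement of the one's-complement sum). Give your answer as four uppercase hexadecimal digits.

9B5B

One's-complement addition (fold any carry out of bit 15 back into bit 0):
  0xCED3 + 0x39D5 = 0x108A8 → wrap carry → 0x08A9
  0x08A9 + 0x3816 = 0x040BF
  0x40BF + 0x1DDF = 0x05E9E
  0x5E9E + 0x9E61 = 0x0FCFF
  0xFCFF + 0x67A4 = 0x164A3 → wrap carry → 0x64A4
One's-complement sum = 0x64A4.
Checksum = ~0x64A4 & 0xFFFF = 0x9B5B.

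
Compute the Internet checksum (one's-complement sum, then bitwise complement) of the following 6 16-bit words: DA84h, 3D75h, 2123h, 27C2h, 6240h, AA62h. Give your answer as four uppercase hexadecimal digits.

927D

One's-complement addition (fold any carry out of bit 15 back into bit 0):
  0xDA84 + 0x3D75 = 0x117F9 → wrap carry → 0x17FA
  0x17FA + 0x2123 = 0x0391D
  0x391D + 0x27C2 = 0x060DF
  0x60DF + 0x6240 = 0x0C31F
  0xC31F + 0xAA62 = 0x16D81 → wrap carry → 0x6D82
One's-complement sum = 0x6D82.
Checksum = ~0x6D82 & 0xFFFF = 0x927D.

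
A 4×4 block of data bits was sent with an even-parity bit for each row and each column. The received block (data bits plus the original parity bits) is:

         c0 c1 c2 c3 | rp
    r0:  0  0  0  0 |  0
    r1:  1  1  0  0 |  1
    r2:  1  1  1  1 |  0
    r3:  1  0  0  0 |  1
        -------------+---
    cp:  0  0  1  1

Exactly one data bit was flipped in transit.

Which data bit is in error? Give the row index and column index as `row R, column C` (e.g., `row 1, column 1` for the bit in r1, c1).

row 1, column 0

Recompute each row's even parity and compare to rp:
  r0: data parity 0, sent rp 0 → ok
  r1: data parity 0, sent rp 1 → mismatch
  r2: data parity 0, sent rp 0 → ok
  r3: data parity 1, sent rp 1 → ok
Recompute each column's even parity and compare to cp:
  c0: data parity 1, sent cp 0 → mismatch
  c1: data parity 0, sent cp 0 → ok
  c2: data parity 1, sent cp 1 → ok
  c3: data parity 1, sent cp 1 → ok
Exactly one row (r1) and one column (c0) fail → the flipped bit is at their intersection.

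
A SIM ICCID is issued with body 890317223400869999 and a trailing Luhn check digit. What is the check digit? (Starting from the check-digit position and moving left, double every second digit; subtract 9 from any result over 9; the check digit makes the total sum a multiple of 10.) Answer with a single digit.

7

Partial digits right→left: 9 9 9 9 6 8 0 0 4 3 2 2 7 1 3 0 9 8
Double every second digit counting from the check-digit position (so the 1st, 3rd, 5th, ... of the partial from the right).
  doubled (with −9 where >9): 9 9 3 0 8 4 5 6 9 → sum 53
  kept as-is: 9 9 8 0 3 2 1 0 8 → sum 40
Total = 53 + 40 = 93.
Check digit = (10 − (93 mod 10)) mod 10 = 7.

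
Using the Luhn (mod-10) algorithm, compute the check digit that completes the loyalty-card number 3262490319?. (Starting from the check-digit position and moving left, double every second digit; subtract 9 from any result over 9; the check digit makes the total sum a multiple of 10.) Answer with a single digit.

4

Partial digits right→left: 9 1 3 0 9 4 2 6 2 3
Double every second digit counting from the check-digit position (so the 1st, 3rd, 5th, ... of the partial from the right).
  doubled (with −9 where >9): 9 6 9 4 4 → sum 32
  kept as-is: 1 0 4 6 3 → sum 14
Total = 32 + 14 = 46.
Check digit = (10 − (46 mod 10)) mod 10 = 4.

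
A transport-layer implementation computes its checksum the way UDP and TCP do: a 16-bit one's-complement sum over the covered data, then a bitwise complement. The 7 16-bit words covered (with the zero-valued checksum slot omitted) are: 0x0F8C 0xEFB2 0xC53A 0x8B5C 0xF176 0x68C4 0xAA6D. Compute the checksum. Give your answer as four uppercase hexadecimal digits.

AB80

One's-complement addition (fold any carry out of bit 15 back into bit 0):
  0x0F8C + 0xEFB2 = 0x0FF3E
  0xFF3E + 0xC53A = 0x1C478 → wrap carry → 0xC479
  0xC479 + 0x8B5C = 0x14FD5 → wrap carry → 0x4FD6
  0x4FD6 + 0xF176 = 0x1414C → wrap carry → 0x414D
  0x414D + 0x68C4 = 0x0AA11
  0xAA11 + 0xAA6D = 0x1547E → wrap carry → 0x547F
One's-complement sum = 0x547F.
Checksum = ~0x547F & 0xFFFF = 0xAB80.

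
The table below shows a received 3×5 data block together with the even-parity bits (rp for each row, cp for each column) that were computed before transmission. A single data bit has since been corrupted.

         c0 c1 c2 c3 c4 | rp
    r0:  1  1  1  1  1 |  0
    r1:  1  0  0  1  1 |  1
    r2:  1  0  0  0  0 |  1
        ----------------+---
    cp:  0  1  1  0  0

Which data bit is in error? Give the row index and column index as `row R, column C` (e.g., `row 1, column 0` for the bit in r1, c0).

row 0, column 0

Recompute each row's even parity and compare to rp:
  r0: data parity 1, sent rp 0 → mismatch
  r1: data parity 1, sent rp 1 → ok
  r2: data parity 1, sent rp 1 → ok
Recompute each column's even parity and compare to cp:
  c0: data parity 1, sent cp 0 → mismatch
  c1: data parity 1, sent cp 1 → ok
  c2: data parity 1, sent cp 1 → ok
  c3: data parity 0, sent cp 0 → ok
  c4: data parity 0, sent cp 0 → ok
Exactly one row (r0) and one column (c0) fail → the flipped bit is at their intersection.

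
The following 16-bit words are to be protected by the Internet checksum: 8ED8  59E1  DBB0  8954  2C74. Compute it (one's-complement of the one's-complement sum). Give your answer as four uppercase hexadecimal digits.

85CC

One's-complement addition (fold any carry out of bit 15 back into bit 0):
  0x8ED8 + 0x59E1 = 0x0E8B9
  0xE8B9 + 0xDBB0 = 0x1C469 → wrap carry → 0xC46A
  0xC46A + 0x8954 = 0x14DBE → wrap carry → 0x4DBF
  0x4DBF + 0x2C74 = 0x07A33
One's-complement sum = 0x7A33.
Checksum = ~0x7A33 & 0xFFFF = 0x85CC.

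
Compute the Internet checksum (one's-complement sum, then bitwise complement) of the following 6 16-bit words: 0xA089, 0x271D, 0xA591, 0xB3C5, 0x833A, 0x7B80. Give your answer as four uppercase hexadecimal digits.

E046

One's-complement addition (fold any carry out of bit 15 back into bit 0):
  0xA089 + 0x271D = 0x0C7A6
  0xC7A6 + 0xA591 = 0x16D37 → wrap carry → 0x6D38
  0x6D38 + 0xB3C5 = 0x120FD → wrap carry → 0x20FE
  0x20FE + 0x833A = 0x0A438
  0xA438 + 0x7B80 = 0x11FB8 → wrap carry → 0x1FB9
One's-complement sum = 0x1FB9.
Checksum = ~0x1FB9 & 0xFFFF = 0xE046.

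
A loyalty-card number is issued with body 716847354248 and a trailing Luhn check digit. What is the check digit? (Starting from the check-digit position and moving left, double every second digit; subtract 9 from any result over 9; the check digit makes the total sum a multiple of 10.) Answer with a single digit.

6

Partial digits right→left: 8 4 2 4 5 3 7 4 8 6 1 7
Double every second digit counting from the check-digit position (so the 1st, 3rd, 5th, ... of the partial from the right).
  doubled (with −9 where >9): 7 4 1 5 7 2 → sum 26
  kept as-is: 4 4 3 4 6 7 → sum 28
Total = 26 + 28 = 54.
Check digit = (10 − (54 mod 10)) mod 10 = 6.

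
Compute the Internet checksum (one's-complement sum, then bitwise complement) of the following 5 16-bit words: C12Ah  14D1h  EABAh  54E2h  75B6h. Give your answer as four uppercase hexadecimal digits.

One's-complement addition (fold any carry out of bit 15 back into bit 0):
  0xC12A + 0x14D1 = 0x0D5FB
  0xD5FB + 0xEABA = 0x1C0B5 → wrap carry → 0xC0B6
  0xC0B6 + 0x54E2 = 0x11598 → wrap carry → 0x1599
  0x1599 + 0x75B6 = 0x08B4F
One's-complement sum = 0x8B4F.
Checksum = ~0x8B4F & 0xFFFF = 0x74B0.

74B0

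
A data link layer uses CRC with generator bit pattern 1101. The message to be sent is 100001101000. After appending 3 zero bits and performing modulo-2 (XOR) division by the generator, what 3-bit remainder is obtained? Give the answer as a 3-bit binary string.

001

Append 3 zeros: 100001101000000. Divide by 1101 (XOR where the leading bit is 1):
  pos 0: 1000 XOR 1101 = 0101
  pos 1: 1010 XOR 1101 = 0111
  pos 2: 1111 XOR 1101 = 0010
  pos 4: 1010 XOR 1101 = 0111
  pos 5: 1111 XOR 1101 = 0010
  pos 7: 1000 XOR 1101 = 0101
  pos 8: 1010 XOR 1101 = 0111
  pos 9: 1110 XOR 1101 = 0011
  pos 11: 1100 XOR 1101 = 0001
Remainder (last 3 bits) = 001. This is the CRC / FCS.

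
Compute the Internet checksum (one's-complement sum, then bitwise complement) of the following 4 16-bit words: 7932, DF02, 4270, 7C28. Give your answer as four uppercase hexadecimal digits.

E931

One's-complement addition (fold any carry out of bit 15 back into bit 0):
  0x7932 + 0xDF02 = 0x15834 → wrap carry → 0x5835
  0x5835 + 0x4270 = 0x09AA5
  0x9AA5 + 0x7C28 = 0x116CD → wrap carry → 0x16CE
One's-complement sum = 0x16CE.
Checksum = ~0x16CE & 0xFFFF = 0xE931.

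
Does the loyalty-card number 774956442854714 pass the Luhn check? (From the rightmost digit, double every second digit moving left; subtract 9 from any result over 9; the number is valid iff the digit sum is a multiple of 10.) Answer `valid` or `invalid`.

valid

From the right, keep odd positions and double even positions (subtract 9 from any doubled value over 9):
  doubled (positions 2,4,...): 2 8 7 8 3 9 5 → sum 42
  kept (positions 1,3,...): 4 7 5 2 4 5 4 7 → sum 38
Total = 80.
80 mod 10 = 0, so the number is valid.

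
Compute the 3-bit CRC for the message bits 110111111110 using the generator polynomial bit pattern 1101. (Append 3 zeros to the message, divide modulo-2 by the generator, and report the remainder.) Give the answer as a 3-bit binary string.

Append 3 zeros: 110111111110000. Divide by 1101 (XOR where the leading bit is 1):
  pos 0: 1101 XOR 1101 = 0000
  pos 4: 1111 XOR 1101 = 0010
  pos 6: 1011 XOR 1101 = 0110
  pos 7: 1101 XOR 1101 = 0000
Remainder (last 3 bits) = 000. This is the CRC / FCS.

000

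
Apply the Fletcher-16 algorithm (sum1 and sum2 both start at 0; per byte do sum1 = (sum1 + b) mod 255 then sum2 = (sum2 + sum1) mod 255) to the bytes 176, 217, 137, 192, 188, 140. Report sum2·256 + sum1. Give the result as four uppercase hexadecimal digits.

D31E

Running sums (mod 255):
  after byte 0 (176): sum1=176, sum2=176
  after byte 1 (217): sum1=138, sum2=59
  after byte 2 (137): sum1=20, sum2=79
  after byte 3 (192): sum1=212, sum2=36
  after byte 4 (188): sum1=145, sum2=181
  after byte 5 (140): sum1=30, sum2=211
Checksum = sum2·256 + sum1 = 211·256 + 30 = 54046 = 0xD31E.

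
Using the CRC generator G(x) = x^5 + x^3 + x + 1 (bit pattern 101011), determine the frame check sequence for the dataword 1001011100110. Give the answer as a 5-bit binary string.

Append 5 zeros: 100101110011000000. Divide by 101011 (XOR where the leading bit is 1):
  pos 0: 100101 XOR 101011 = 001110
  pos 2: 111011 XOR 101011 = 010000
  pos 3: 100000 XOR 101011 = 001011
  pos 5: 101101 XOR 101011 = 000110
  pos 8: 110100 XOR 101011 = 011111
  pos 9: 111110 XOR 101011 = 010101
  pos 10: 101010 XOR 101011 = 000001
Remainder (last 5 bits) = 00100. This is the CRC / FCS.

00100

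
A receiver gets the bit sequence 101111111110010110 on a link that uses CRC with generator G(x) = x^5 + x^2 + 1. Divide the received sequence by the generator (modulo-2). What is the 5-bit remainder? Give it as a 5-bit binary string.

00000

Modulo-2 division of 101111111110010110 by 100101:
  pos 0: 101111 XOR 100101 = 001010
  pos 2: 101011 XOR 100101 = 001110
  pos 4: 111011 XOR 100101 = 011110
  pos 5: 111101 XOR 100101 = 011000
  pos 6: 110000 XOR 100101 = 010101
  pos 7: 101010 XOR 100101 = 001111
  pos 9: 111110 XOR 100101 = 011011
  pos 10: 110111 XOR 100101 = 010010
  pos 11: 100101 XOR 100101 = 000000
Remainder = 00000 (zero — the frame passes the CRC check).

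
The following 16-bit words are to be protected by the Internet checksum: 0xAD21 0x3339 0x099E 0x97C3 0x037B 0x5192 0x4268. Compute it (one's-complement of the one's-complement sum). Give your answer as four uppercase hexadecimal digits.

E6CD

One's-complement addition (fold any carry out of bit 15 back into bit 0):
  0xAD21 + 0x3339 = 0x0E05A
  0xE05A + 0x099E = 0x0E9F8
  0xE9F8 + 0x97C3 = 0x181BB → wrap carry → 0x81BC
  0x81BC + 0x037B = 0x08537
  0x8537 + 0x5192 = 0x0D6C9
  0xD6C9 + 0x4268 = 0x11931 → wrap carry → 0x1932
One's-complement sum = 0x1932.
Checksum = ~0x1932 & 0xFFFF = 0xE6CD.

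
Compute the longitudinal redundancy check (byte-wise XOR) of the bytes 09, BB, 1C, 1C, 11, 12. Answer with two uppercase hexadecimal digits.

B1

XOR the bytes together:
  start with 0x09
  0x09 ⊕ 0xBB = 0xB2
  0xB2 ⊕ 0x1C = 0xAE
  0xAE ⊕ 0x1C = 0xB2
  0xB2 ⊕ 0x11 = 0xA3
  0xA3 ⊕ 0x12 = 0xB1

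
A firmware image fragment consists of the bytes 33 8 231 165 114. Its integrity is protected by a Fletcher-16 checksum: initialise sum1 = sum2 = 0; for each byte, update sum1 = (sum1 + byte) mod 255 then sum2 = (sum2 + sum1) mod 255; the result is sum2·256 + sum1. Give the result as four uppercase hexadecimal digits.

Running sums (mod 255):
  after byte 0 (33): sum1=33, sum2=33
  after byte 1 (8): sum1=41, sum2=74
  after byte 2 (231): sum1=17, sum2=91
  after byte 3 (165): sum1=182, sum2=18
  after byte 4 (114): sum1=41, sum2=59
Checksum = sum2·256 + sum1 = 59·256 + 41 = 15145 = 0x3B29.

3B29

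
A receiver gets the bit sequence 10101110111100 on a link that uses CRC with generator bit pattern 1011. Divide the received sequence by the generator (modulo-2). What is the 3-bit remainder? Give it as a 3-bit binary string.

010

Modulo-2 division of 10101110111100 by 1011:
  pos 0: 1010 XOR 1011 = 0001
  pos 3: 1111 XOR 1011 = 0100
  pos 4: 1000 XOR 1011 = 0011
  pos 6: 1111 XOR 1011 = 0100
  pos 7: 1001 XOR 1011 = 0010
  pos 9: 1010 XOR 1011 = 0001
Remainder = 010 (nonzero — an error is detected).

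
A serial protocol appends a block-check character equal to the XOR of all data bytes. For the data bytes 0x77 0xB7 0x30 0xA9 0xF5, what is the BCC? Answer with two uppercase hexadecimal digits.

XOR the bytes together:
  start with 0x77
  0x77 ⊕ 0xB7 = 0xC0
  0xC0 ⊕ 0x30 = 0xF0
  0xF0 ⊕ 0xA9 = 0x59
  0x59 ⊕ 0xF5 = 0xAC

AC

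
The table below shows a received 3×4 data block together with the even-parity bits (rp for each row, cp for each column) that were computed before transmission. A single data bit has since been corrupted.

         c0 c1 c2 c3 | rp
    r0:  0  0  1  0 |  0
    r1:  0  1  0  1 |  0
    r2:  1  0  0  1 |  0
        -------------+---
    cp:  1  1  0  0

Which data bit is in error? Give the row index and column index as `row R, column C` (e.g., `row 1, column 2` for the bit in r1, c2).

row 0, column 2

Recompute each row's even parity and compare to rp:
  r0: data parity 1, sent rp 0 → mismatch
  r1: data parity 0, sent rp 0 → ok
  r2: data parity 0, sent rp 0 → ok
Recompute each column's even parity and compare to cp:
  c0: data parity 1, sent cp 1 → ok
  c1: data parity 1, sent cp 1 → ok
  c2: data parity 1, sent cp 0 → mismatch
  c3: data parity 0, sent cp 0 → ok
Exactly one row (r0) and one column (c2) fail → the flipped bit is at their intersection.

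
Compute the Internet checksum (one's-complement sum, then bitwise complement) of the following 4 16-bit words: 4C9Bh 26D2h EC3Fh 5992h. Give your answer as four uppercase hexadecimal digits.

One's-complement addition (fold any carry out of bit 15 back into bit 0):
  0x4C9B + 0x26D2 = 0x0736D
  0x736D + 0xEC3F = 0x15FAC → wrap carry → 0x5FAD
  0x5FAD + 0x5992 = 0x0B93F
One's-complement sum = 0xB93F.
Checksum = ~0xB93F & 0xFFFF = 0x46C0.

46C0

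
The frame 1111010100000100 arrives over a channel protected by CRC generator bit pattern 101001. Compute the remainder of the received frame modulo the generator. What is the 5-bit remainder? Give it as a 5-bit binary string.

00011

Modulo-2 division of 1111010100000100 by 101001:
  pos 0: 111101 XOR 101001 = 010100
  pos 1: 101000 XOR 101001 = 000001
  pos 6: 110000 XOR 101001 = 011001
  pos 7: 110010 XOR 101001 = 011011
  pos 8: 110111 XOR 101001 = 011110
  pos 9: 111100 XOR 101001 = 010101
  pos 10: 101010 XOR 101001 = 000011
Remainder = 00011 (nonzero — an error is detected).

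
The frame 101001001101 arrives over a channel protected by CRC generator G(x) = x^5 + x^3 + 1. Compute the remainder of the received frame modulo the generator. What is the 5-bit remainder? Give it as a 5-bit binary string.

01101

Modulo-2 division of 101001001101 by 101001:
  pos 0: 101001 XOR 101001 = 000000
Remainder = 01101 (nonzero — an error is detected).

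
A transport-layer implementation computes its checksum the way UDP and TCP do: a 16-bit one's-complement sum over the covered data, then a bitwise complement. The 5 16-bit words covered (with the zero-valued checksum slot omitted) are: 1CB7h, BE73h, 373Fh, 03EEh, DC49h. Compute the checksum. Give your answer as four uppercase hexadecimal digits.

One's-complement addition (fold any carry out of bit 15 back into bit 0):
  0x1CB7 + 0xBE73 = 0x0DB2A
  0xDB2A + 0x373F = 0x11269 → wrap carry → 0x126A
  0x126A + 0x03EE = 0x01658
  0x1658 + 0xDC49 = 0x0F2A1
One's-complement sum = 0xF2A1.
Checksum = ~0xF2A1 & 0xFFFF = 0x0D5E.

0D5E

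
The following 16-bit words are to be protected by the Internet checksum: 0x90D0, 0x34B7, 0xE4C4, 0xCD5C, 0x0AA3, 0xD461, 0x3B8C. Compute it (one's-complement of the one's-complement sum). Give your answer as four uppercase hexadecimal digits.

6DC5

One's-complement addition (fold any carry out of bit 15 back into bit 0):
  0x90D0 + 0x34B7 = 0x0C587
  0xC587 + 0xE4C4 = 0x1AA4B → wrap carry → 0xAA4C
  0xAA4C + 0xCD5C = 0x177A8 → wrap carry → 0x77A9
  0x77A9 + 0x0AA3 = 0x0824C
  0x824C + 0xD461 = 0x156AD → wrap carry → 0x56AE
  0x56AE + 0x3B8C = 0x0923A
One's-complement sum = 0x923A.
Checksum = ~0x923A & 0xFFFF = 0x6DC5.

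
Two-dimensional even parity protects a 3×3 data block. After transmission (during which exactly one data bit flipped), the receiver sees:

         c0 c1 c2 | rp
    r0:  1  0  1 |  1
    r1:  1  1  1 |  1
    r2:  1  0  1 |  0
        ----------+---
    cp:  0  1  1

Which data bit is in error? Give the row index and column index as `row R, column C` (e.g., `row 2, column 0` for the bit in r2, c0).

Recompute each row's even parity and compare to rp:
  r0: data parity 0, sent rp 1 → mismatch
  r1: data parity 1, sent rp 1 → ok
  r2: data parity 0, sent rp 0 → ok
Recompute each column's even parity and compare to cp:
  c0: data parity 1, sent cp 0 → mismatch
  c1: data parity 1, sent cp 1 → ok
  c2: data parity 1, sent cp 1 → ok
Exactly one row (r0) and one column (c0) fail → the flipped bit is at their intersection.

row 0, column 0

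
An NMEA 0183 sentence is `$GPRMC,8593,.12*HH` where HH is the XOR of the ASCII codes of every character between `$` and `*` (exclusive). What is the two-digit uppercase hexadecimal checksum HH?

61

XOR the ASCII codes of the payload characters:
  'G' = 0x47 → acc = 0x47
  'P' = 0x50 → acc = 0x17
  'R' = 0x52 → acc = 0x45
  'M' = 0x4D → acc = 0x08
  'C' = 0x43 → acc = 0x4B
  ',' = 0x2C → acc = 0x67
  '8' = 0x38 → acc = 0x5F
  '5' = 0x35 → acc = 0x6A
  '9' = 0x39 → acc = 0x53
  '3' = 0x33 → acc = 0x60
  ',' = 0x2C → acc = 0x4C
  '.' = 0x2E → acc = 0x62
  '1' = 0x31 → acc = 0x53
  '2' = 0x32 → acc = 0x61
Checksum = 0x61.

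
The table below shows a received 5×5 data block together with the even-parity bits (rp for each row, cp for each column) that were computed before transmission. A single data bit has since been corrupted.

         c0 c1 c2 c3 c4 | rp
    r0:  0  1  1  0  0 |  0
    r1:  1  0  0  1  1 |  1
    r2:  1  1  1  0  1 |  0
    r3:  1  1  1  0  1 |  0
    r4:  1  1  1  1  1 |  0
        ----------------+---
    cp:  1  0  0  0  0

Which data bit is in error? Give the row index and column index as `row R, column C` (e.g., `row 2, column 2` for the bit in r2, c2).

row 4, column 0

Recompute each row's even parity and compare to rp:
  r0: data parity 0, sent rp 0 → ok
  r1: data parity 1, sent rp 1 → ok
  r2: data parity 0, sent rp 0 → ok
  r3: data parity 0, sent rp 0 → ok
  r4: data parity 1, sent rp 0 → mismatch
Recompute each column's even parity and compare to cp:
  c0: data parity 0, sent cp 1 → mismatch
  c1: data parity 0, sent cp 0 → ok
  c2: data parity 0, sent cp 0 → ok
  c3: data parity 0, sent cp 0 → ok
  c4: data parity 0, sent cp 0 → ok
Exactly one row (r4) and one column (c0) fail → the flipped bit is at their intersection.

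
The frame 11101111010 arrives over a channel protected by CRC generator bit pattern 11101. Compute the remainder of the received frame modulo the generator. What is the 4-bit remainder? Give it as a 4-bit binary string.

0000

Modulo-2 division of 11101111010 by 11101:
  pos 0: 11101 XOR 11101 = 00000
  pos 5: 11101 XOR 11101 = 00000
Remainder = 0000 (zero — the frame passes the CRC check).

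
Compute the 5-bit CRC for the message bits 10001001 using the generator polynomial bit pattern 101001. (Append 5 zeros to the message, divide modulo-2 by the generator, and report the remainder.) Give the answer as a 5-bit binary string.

01101

Append 5 zeros: 1000100100000. Divide by 101001 (XOR where the leading bit is 1):
  pos 0: 100010 XOR 101001 = 001011
  pos 2: 101101 XOR 101001 = 000100
  pos 5: 100000 XOR 101001 = 001001
  pos 7: 100100 XOR 101001 = 001101
Remainder (last 5 bits) = 01101. This is the CRC / FCS.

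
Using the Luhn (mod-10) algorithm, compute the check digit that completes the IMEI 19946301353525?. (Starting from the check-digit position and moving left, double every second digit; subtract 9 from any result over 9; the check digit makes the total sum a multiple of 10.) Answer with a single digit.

Partial digits right→left: 5 2 5 3 5 3 1 0 3 6 4 9 9 1
Double every second digit counting from the check-digit position (so the 1st, 3rd, 5th, ... of the partial from the right).
  doubled (with −9 where >9): 1 1 1 2 6 8 9 → sum 28
  kept as-is: 2 3 3 0 6 9 1 → sum 24
Total = 28 + 24 = 52.
Check digit = (10 − (52 mod 10)) mod 10 = 8.

8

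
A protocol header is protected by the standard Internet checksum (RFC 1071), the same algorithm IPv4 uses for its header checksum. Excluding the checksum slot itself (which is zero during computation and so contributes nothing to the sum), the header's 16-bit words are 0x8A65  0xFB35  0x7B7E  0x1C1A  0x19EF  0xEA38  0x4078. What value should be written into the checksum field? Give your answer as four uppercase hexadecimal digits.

One's-complement addition (fold any carry out of bit 15 back into bit 0):
  0x8A65 + 0xFB35 = 0x1859A → wrap carry → 0x859B
  0x859B + 0x7B7E = 0x10119 → wrap carry → 0x011A
  0x011A + 0x1C1A = 0x01D34
  0x1D34 + 0x19EF = 0x03723
  0x3723 + 0xEA38 = 0x1215B → wrap carry → 0x215C
  0x215C + 0x4078 = 0x061D4
One's-complement sum = 0x61D4.
Checksum = ~0x61D4 & 0xFFFF = 0x9E2B.

9E2B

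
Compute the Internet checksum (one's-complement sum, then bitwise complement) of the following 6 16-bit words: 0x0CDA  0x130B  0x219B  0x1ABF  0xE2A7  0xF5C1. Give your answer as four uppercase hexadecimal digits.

CB56

One's-complement addition (fold any carry out of bit 15 back into bit 0):
  0x0CDA + 0x130B = 0x01FE5
  0x1FE5 + 0x219B = 0x04180
  0x4180 + 0x1ABF = 0x05C3F
  0x5C3F + 0xE2A7 = 0x13EE6 → wrap carry → 0x3EE7
  0x3EE7 + 0xF5C1 = 0x134A8 → wrap carry → 0x34A9
One's-complement sum = 0x34A9.
Checksum = ~0x34A9 & 0xFFFF = 0xCB56.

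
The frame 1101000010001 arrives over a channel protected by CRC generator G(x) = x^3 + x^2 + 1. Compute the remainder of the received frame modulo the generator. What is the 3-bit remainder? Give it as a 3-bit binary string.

Modulo-2 division of 1101000010001 by 1101:
  pos 0: 1101 XOR 1101 = 0000
  pos 8: 1000 XOR 1101 = 0101
  pos 9: 1011 XOR 1101 = 0110
Remainder = 110 (nonzero — an error is detected).

110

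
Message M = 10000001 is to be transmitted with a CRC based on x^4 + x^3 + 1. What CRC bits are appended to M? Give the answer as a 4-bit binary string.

Append 4 zeros: 100000010000. Divide by 11001 (XOR where the leading bit is 1):
  pos 0: 10000 XOR 11001 = 01001
  pos 1: 10010 XOR 11001 = 01011
  pos 2: 10110 XOR 11001 = 01111
  pos 3: 11111 XOR 11001 = 00110
  pos 5: 11000 XOR 11001 = 00001
Remainder (last 4 bits) = 0100. This is the CRC / FCS.

0100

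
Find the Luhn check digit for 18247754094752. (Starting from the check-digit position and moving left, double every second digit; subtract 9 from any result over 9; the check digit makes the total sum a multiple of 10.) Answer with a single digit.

Partial digits right→left: 2 5 7 4 9 0 4 5 7 7 4 2 8 1
Double every second digit counting from the check-digit position (so the 1st, 3rd, 5th, ... of the partial from the right).
  doubled (with −9 where >9): 4 5 9 8 5 8 7 → sum 46
  kept as-is: 5 4 0 5 7 2 1 → sum 24
Total = 46 + 24 = 70.
Check digit = (10 − (70 mod 10)) mod 10 = 0.

0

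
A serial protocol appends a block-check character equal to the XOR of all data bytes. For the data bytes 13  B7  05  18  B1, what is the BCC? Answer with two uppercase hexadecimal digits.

XOR the bytes together:
  start with 0x13
  0x13 ⊕ 0xB7 = 0xA4
  0xA4 ⊕ 0x05 = 0xA1
  0xA1 ⊕ 0x18 = 0xB9
  0xB9 ⊕ 0xB1 = 0x08

08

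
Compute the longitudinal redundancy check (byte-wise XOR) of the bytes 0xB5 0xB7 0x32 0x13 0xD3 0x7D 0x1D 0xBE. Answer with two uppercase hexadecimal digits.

XOR the bytes together:
  start with 0xB5
  0xB5 ⊕ 0xB7 = 0x02
  0x02 ⊕ 0x32 = 0x30
  0x30 ⊕ 0x13 = 0x23
  0x23 ⊕ 0xD3 = 0xF0
  0xF0 ⊕ 0x7D = 0x8D
  0x8D ⊕ 0x1D = 0x90
  0x90 ⊕ 0xBE = 0x2E

2E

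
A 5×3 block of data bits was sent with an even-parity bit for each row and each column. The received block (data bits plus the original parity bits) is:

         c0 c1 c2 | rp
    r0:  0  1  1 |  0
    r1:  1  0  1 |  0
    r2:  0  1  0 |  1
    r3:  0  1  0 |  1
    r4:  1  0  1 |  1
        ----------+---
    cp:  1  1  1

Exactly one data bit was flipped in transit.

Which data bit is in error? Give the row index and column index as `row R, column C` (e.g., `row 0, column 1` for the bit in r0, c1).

row 4, column 0

Recompute each row's even parity and compare to rp:
  r0: data parity 0, sent rp 0 → ok
  r1: data parity 0, sent rp 0 → ok
  r2: data parity 1, sent rp 1 → ok
  r3: data parity 1, sent rp 1 → ok
  r4: data parity 0, sent rp 1 → mismatch
Recompute each column's even parity and compare to cp:
  c0: data parity 0, sent cp 1 → mismatch
  c1: data parity 1, sent cp 1 → ok
  c2: data parity 1, sent cp 1 → ok
Exactly one row (r4) and one column (c0) fail → the flipped bit is at their intersection.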